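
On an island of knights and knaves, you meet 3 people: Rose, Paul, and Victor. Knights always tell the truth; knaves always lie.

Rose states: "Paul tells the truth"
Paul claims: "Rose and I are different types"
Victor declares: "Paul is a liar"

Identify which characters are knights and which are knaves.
Rose is a knave.
Paul is a knave.
Victor is a knight.

Verification:
- Rose (knave) says "Paul tells the truth" - this is FALSE (a lie) because Paul is a knave.
- Paul (knave) says "Rose and I are different types" - this is FALSE (a lie) because Paul is a knave and Rose is a knave.
- Victor (knight) says "Paul is a liar" - this is TRUE because Paul is a knave.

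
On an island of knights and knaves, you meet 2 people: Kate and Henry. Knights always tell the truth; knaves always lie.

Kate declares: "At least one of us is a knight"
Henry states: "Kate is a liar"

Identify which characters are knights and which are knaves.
Kate is a knight.
Henry is a knave.

Verification:
- Kate (knight) says "At least one of us is a knight" - this is TRUE because Kate is a knight.
- Henry (knave) says "Kate is a liar" - this is FALSE (a lie) because Kate is a knight.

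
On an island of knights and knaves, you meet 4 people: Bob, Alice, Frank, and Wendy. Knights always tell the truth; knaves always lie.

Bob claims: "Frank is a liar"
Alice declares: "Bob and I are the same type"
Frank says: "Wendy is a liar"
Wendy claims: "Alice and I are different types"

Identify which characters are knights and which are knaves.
Bob is a knight.
Alice is a knave.
Frank is a knave.
Wendy is a knight.

Verification:
- Bob (knight) says "Frank is a liar" - this is TRUE because Frank is a knave.
- Alice (knave) says "Bob and I are the same type" - this is FALSE (a lie) because Alice is a knave and Bob is a knight.
- Frank (knave) says "Wendy is a liar" - this is FALSE (a lie) because Wendy is a knight.
- Wendy (knight) says "Alice and I are different types" - this is TRUE because Wendy is a knight and Alice is a knave.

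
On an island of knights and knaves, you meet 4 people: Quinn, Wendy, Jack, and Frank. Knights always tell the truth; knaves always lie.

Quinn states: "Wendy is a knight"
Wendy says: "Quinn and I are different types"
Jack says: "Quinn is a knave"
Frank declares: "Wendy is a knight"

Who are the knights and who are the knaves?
Quinn is a knave.
Wendy is a knave.
Jack is a knight.
Frank is a knave.

Verification:
- Quinn (knave) says "Wendy is a knight" - this is FALSE (a lie) because Wendy is a knave.
- Wendy (knave) says "Quinn and I are different types" - this is FALSE (a lie) because Wendy is a knave and Quinn is a knave.
- Jack (knight) says "Quinn is a knave" - this is TRUE because Quinn is a knave.
- Frank (knave) says "Wendy is a knight" - this is FALSE (a lie) because Wendy is a knave.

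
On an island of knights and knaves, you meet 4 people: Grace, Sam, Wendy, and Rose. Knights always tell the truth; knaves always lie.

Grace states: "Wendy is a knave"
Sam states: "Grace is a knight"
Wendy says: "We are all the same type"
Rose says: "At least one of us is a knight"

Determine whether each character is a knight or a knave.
Grace is a knight.
Sam is a knight.
Wendy is a knave.
Rose is a knight.

Verification:
- Grace (knight) says "Wendy is a knave" - this is TRUE because Wendy is a knave.
- Sam (knight) says "Grace is a knight" - this is TRUE because Grace is a knight.
- Wendy (knave) says "We are all the same type" - this is FALSE (a lie) because Grace, Sam, and Rose are knights and Wendy is a knave.
- Rose (knight) says "At least one of us is a knight" - this is TRUE because Grace, Sam, and Rose are knights.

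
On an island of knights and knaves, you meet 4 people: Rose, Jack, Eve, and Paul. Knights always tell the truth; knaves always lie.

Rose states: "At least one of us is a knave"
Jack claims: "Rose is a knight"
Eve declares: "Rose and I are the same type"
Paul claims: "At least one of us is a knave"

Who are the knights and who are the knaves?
Rose is a knight.
Jack is a knight.
Eve is a knave.
Paul is a knight.

Verification:
- Rose (knight) says "At least one of us is a knave" - this is TRUE because Eve is a knave.
- Jack (knight) says "Rose is a knight" - this is TRUE because Rose is a knight.
- Eve (knave) says "Rose and I are the same type" - this is FALSE (a lie) because Eve is a knave and Rose is a knight.
- Paul (knight) says "At least one of us is a knave" - this is TRUE because Eve is a knave.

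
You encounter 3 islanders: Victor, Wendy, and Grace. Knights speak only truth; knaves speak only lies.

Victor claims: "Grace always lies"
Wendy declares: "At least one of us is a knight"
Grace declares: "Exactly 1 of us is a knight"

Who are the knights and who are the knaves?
Victor is a knight.
Wendy is a knight.
Grace is a knave.

Verification:
- Victor (knight) says "Grace always lies" - this is TRUE because Grace is a knave.
- Wendy (knight) says "At least one of us is a knight" - this is TRUE because Victor and Wendy are knights.
- Grace (knave) says "Exactly 1 of us is a knight" - this is FALSE (a lie) because there are 2 knights.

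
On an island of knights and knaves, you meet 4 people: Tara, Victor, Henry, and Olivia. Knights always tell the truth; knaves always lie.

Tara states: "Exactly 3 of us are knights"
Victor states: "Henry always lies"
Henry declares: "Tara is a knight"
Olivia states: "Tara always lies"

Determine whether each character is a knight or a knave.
Tara is a knave.
Victor is a knight.
Henry is a knave.
Olivia is a knight.

Verification:
- Tara (knave) says "Exactly 3 of us are knights" - this is FALSE (a lie) because there are 2 knights.
- Victor (knight) says "Henry always lies" - this is TRUE because Henry is a knave.
- Henry (knave) says "Tara is a knight" - this is FALSE (a lie) because Tara is a knave.
- Olivia (knight) says "Tara always lies" - this is TRUE because Tara is a knave.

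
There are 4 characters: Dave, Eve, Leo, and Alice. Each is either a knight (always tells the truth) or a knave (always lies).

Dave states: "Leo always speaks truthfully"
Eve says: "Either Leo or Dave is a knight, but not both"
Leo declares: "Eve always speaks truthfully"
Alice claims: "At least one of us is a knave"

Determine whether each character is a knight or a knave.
Dave is a knave.
Eve is a knave.
Leo is a knave.
Alice is a knight.

Verification:
- Dave (knave) says "Leo always speaks truthfully" - this is FALSE (a lie) because Leo is a knave.
- Eve (knave) says "Either Leo or Dave is a knight, but not both" - this is FALSE (a lie) because Leo is a knave and Dave is a knave.
- Leo (knave) says "Eve always speaks truthfully" - this is FALSE (a lie) because Eve is a knave.
- Alice (knight) says "At least one of us is a knave" - this is TRUE because Dave, Eve, and Leo are knaves.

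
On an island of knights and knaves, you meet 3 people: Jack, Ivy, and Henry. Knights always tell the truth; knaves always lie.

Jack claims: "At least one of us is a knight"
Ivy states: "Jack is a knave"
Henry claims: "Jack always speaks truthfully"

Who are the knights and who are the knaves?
Jack is a knight.
Ivy is a knave.
Henry is a knight.

Verification:
- Jack (knight) says "At least one of us is a knight" - this is TRUE because Jack and Henry are knights.
- Ivy (knave) says "Jack is a knave" - this is FALSE (a lie) because Jack is a knight.
- Henry (knight) says "Jack always speaks truthfully" - this is TRUE because Jack is a knight.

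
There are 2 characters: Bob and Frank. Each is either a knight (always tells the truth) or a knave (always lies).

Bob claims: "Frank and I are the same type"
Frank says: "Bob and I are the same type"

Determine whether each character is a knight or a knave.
Bob is a knight.
Frank is a knight.

Verification:
- Bob (knight) says "Frank and I are the same type" - this is TRUE because Bob is a knight and Frank is a knight.
- Frank (knight) says "Bob and I are the same type" - this is TRUE because Frank is a knight and Bob is a knight.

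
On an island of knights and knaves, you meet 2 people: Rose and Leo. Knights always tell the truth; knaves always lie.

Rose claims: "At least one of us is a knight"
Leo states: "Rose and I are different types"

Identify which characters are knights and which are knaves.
Rose is a knave.
Leo is a knave.

Verification:
- Rose (knave) says "At least one of us is a knight" - this is FALSE (a lie) because no one is a knight.
- Leo (knave) says "Rose and I are different types" - this is FALSE (a lie) because Leo is a knave and Rose is a knave.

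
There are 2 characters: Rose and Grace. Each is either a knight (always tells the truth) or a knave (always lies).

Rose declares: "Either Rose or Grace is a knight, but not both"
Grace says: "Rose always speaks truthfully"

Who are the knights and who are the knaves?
Rose is a knave.
Grace is a knave.

Verification:
- Rose (knave) says "Either Rose or Grace is a knight, but not both" - this is FALSE (a lie) because Rose is a knave and Grace is a knave.
- Grace (knave) says "Rose always speaks truthfully" - this is FALSE (a lie) because Rose is a knave.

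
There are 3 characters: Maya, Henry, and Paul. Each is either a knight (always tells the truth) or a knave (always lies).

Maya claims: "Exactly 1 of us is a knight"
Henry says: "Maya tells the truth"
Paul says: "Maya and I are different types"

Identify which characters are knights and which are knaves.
Maya is a knave.
Henry is a knave.
Paul is a knave.

Verification:
- Maya (knave) says "Exactly 1 of us is a knight" - this is FALSE (a lie) because there are 0 knights.
- Henry (knave) says "Maya tells the truth" - this is FALSE (a lie) because Maya is a knave.
- Paul (knave) says "Maya and I are different types" - this is FALSE (a lie) because Paul is a knave and Maya is a knave.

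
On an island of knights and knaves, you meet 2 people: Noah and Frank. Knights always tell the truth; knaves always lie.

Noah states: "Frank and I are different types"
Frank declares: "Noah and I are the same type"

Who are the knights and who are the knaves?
Noah is a knight.
Frank is a knave.

Verification:
- Noah (knight) says "Frank and I are different types" - this is TRUE because Noah is a knight and Frank is a knave.
- Frank (knave) says "Noah and I are the same type" - this is FALSE (a lie) because Frank is a knave and Noah is a knight.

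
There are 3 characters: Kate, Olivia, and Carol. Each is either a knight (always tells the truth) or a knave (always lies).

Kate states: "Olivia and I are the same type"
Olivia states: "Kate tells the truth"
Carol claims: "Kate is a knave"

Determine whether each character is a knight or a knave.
Kate is a knight.
Olivia is a knight.
Carol is a knave.

Verification:
- Kate (knight) says "Olivia and I are the same type" - this is TRUE because Kate is a knight and Olivia is a knight.
- Olivia (knight) says "Kate tells the truth" - this is TRUE because Kate is a knight.
- Carol (knave) says "Kate is a knave" - this is FALSE (a lie) because Kate is a knight.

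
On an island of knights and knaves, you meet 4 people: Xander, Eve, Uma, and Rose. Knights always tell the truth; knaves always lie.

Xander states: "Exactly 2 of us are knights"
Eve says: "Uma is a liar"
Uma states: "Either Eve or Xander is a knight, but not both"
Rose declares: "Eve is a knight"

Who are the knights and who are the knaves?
Xander is a knight.
Eve is a knave.
Uma is a knight.
Rose is a knave.

Verification:
- Xander (knight) says "Exactly 2 of us are knights" - this is TRUE because there are 2 knights.
- Eve (knave) says "Uma is a liar" - this is FALSE (a lie) because Uma is a knight.
- Uma (knight) says "Either Eve or Xander is a knight, but not both" - this is TRUE because Eve is a knave and Xander is a knight.
- Rose (knave) says "Eve is a knight" - this is FALSE (a lie) because Eve is a knave.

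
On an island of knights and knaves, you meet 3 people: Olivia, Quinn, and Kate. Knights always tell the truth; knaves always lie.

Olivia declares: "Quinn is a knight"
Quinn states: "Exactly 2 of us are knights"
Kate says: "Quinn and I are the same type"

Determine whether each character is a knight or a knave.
Olivia is a knight.
Quinn is a knight.
Kate is a knave.

Verification:
- Olivia (knight) says "Quinn is a knight" - this is TRUE because Quinn is a knight.
- Quinn (knight) says "Exactly 2 of us are knights" - this is TRUE because there are 2 knights.
- Kate (knave) says "Quinn and I are the same type" - this is FALSE (a lie) because Kate is a knave and Quinn is a knight.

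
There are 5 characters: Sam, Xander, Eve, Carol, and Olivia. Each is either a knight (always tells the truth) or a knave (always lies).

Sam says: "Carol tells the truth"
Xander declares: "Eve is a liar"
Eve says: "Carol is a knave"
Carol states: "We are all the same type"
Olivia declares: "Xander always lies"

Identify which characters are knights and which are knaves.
Sam is a knave.
Xander is a knave.
Eve is a knight.
Carol is a knave.
Olivia is a knight.

Verification:
- Sam (knave) says "Carol tells the truth" - this is FALSE (a lie) because Carol is a knave.
- Xander (knave) says "Eve is a liar" - this is FALSE (a lie) because Eve is a knight.
- Eve (knight) says "Carol is a knave" - this is TRUE because Carol is a knave.
- Carol (knave) says "We are all the same type" - this is FALSE (a lie) because Eve and Olivia are knights and Sam, Xander, and Carol are knaves.
- Olivia (knight) says "Xander always lies" - this is TRUE because Xander is a knave.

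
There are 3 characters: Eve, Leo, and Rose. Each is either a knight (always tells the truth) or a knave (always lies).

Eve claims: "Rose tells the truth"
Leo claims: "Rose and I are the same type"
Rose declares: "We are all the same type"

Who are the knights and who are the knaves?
Eve is a knight.
Leo is a knight.
Rose is a knight.

Verification:
- Eve (knight) says "Rose tells the truth" - this is TRUE because Rose is a knight.
- Leo (knight) says "Rose and I are the same type" - this is TRUE because Leo is a knight and Rose is a knight.
- Rose (knight) says "We are all the same type" - this is TRUE because Eve, Leo, and Rose are knights.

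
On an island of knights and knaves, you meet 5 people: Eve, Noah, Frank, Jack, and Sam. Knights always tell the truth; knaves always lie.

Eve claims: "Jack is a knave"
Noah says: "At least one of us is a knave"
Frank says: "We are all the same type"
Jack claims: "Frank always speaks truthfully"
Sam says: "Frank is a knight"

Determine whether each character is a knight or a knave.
Eve is a knight.
Noah is a knight.
Frank is a knave.
Jack is a knave.
Sam is a knave.

Verification:
- Eve (knight) says "Jack is a knave" - this is TRUE because Jack is a knave.
- Noah (knight) says "At least one of us is a knave" - this is TRUE because Frank, Jack, and Sam are knaves.
- Frank (knave) says "We are all the same type" - this is FALSE (a lie) because Eve and Noah are knights and Frank, Jack, and Sam are knaves.
- Jack (knave) says "Frank always speaks truthfully" - this is FALSE (a lie) because Frank is a knave.
- Sam (knave) says "Frank is a knight" - this is FALSE (a lie) because Frank is a knave.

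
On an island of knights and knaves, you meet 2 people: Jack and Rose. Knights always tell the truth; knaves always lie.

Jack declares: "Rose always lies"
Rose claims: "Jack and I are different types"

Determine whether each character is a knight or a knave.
Jack is a knave.
Rose is a knight.

Verification:
- Jack (knave) says "Rose always lies" - this is FALSE (a lie) because Rose is a knight.
- Rose (knight) says "Jack and I are different types" - this is TRUE because Rose is a knight and Jack is a knave.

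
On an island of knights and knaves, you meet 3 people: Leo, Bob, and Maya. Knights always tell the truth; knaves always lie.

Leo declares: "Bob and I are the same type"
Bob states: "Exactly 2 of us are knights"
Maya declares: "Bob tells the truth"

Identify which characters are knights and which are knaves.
Leo is a knave.
Bob is a knight.
Maya is a knight.

Verification:
- Leo (knave) says "Bob and I are the same type" - this is FALSE (a lie) because Leo is a knave and Bob is a knight.
- Bob (knight) says "Exactly 2 of us are knights" - this is TRUE because there are 2 knights.
- Maya (knight) says "Bob tells the truth" - this is TRUE because Bob is a knight.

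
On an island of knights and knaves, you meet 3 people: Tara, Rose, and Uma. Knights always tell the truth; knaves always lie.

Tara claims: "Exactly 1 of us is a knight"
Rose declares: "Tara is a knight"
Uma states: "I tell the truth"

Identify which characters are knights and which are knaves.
Tara is a knave.
Rose is a knave.
Uma is a knave.

Verification:
- Tara (knave) says "Exactly 1 of us is a knight" - this is FALSE (a lie) because there are 0 knights.
- Rose (knave) says "Tara is a knight" - this is FALSE (a lie) because Tara is a knave.
- Uma (knave) says "I tell the truth" - this is FALSE (a lie) because Uma is a knave.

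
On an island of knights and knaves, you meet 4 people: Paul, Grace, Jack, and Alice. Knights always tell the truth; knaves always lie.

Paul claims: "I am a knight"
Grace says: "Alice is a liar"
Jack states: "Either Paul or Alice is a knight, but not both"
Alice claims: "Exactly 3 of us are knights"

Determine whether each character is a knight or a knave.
Paul is a knave.
Grace is a knight.
Jack is a knave.
Alice is a knave.

Verification:
- Paul (knave) says "I am a knight" - this is FALSE (a lie) because Paul is a knave.
- Grace (knight) says "Alice is a liar" - this is TRUE because Alice is a knave.
- Jack (knave) says "Either Paul or Alice is a knight, but not both" - this is FALSE (a lie) because Paul is a knave and Alice is a knave.
- Alice (knave) says "Exactly 3 of us are knights" - this is FALSE (a lie) because there are 1 knights.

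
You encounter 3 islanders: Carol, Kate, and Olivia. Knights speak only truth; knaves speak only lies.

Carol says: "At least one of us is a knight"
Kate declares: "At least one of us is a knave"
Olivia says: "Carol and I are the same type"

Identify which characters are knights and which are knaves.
Carol is a knight.
Kate is a knight.
Olivia is a knave.

Verification:
- Carol (knight) says "At least one of us is a knight" - this is TRUE because Carol and Kate are knights.
- Kate (knight) says "At least one of us is a knave" - this is TRUE because Olivia is a knave.
- Olivia (knave) says "Carol and I are the same type" - this is FALSE (a lie) because Olivia is a knave and Carol is a knight.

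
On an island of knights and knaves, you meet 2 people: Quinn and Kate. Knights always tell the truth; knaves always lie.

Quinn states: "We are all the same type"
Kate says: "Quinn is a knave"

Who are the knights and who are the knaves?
Quinn is a knave.
Kate is a knight.

Verification:
- Quinn (knave) says "We are all the same type" - this is FALSE (a lie) because Kate is a knight and Quinn is a knave.
- Kate (knight) says "Quinn is a knave" - this is TRUE because Quinn is a knave.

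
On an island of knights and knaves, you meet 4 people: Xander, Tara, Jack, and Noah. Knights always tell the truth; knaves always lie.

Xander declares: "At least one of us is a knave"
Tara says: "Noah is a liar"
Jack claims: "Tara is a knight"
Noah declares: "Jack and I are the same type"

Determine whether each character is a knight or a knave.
Xander is a knight.
Tara is a knight.
Jack is a knight.
Noah is a knave.

Verification:
- Xander (knight) says "At least one of us is a knave" - this is TRUE because Noah is a knave.
- Tara (knight) says "Noah is a liar" - this is TRUE because Noah is a knave.
- Jack (knight) says "Tara is a knight" - this is TRUE because Tara is a knight.
- Noah (knave) says "Jack and I are the same type" - this is FALSE (a lie) because Noah is a knave and Jack is a knight.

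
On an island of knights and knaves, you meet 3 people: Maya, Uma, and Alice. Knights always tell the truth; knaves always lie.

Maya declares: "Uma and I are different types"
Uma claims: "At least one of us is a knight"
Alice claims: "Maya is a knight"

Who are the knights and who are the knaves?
Maya is a knave.
Uma is a knave.
Alice is a knave.

Verification:
- Maya (knave) says "Uma and I are different types" - this is FALSE (a lie) because Maya is a knave and Uma is a knave.
- Uma (knave) says "At least one of us is a knight" - this is FALSE (a lie) because no one is a knight.
- Alice (knave) says "Maya is a knight" - this is FALSE (a lie) because Maya is a knave.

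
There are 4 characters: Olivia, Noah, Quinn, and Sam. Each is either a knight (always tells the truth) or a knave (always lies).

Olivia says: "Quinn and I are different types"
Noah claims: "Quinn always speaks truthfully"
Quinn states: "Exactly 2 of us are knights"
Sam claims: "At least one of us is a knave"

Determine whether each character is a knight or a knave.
Olivia is a knave.
Noah is a knave.
Quinn is a knave.
Sam is a knight.

Verification:
- Olivia (knave) says "Quinn and I are different types" - this is FALSE (a lie) because Olivia is a knave and Quinn is a knave.
- Noah (knave) says "Quinn always speaks truthfully" - this is FALSE (a lie) because Quinn is a knave.
- Quinn (knave) says "Exactly 2 of us are knights" - this is FALSE (a lie) because there are 1 knights.
- Sam (knight) says "At least one of us is a knave" - this is TRUE because Olivia, Noah, and Quinn are knaves.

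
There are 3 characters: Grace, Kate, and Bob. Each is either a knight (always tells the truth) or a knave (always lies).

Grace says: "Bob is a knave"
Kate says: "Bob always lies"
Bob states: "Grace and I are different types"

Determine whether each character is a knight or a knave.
Grace is a knave.
Kate is a knave.
Bob is a knight.

Verification:
- Grace (knave) says "Bob is a knave" - this is FALSE (a lie) because Bob is a knight.
- Kate (knave) says "Bob always lies" - this is FALSE (a lie) because Bob is a knight.
- Bob (knight) says "Grace and I are different types" - this is TRUE because Bob is a knight and Grace is a knave.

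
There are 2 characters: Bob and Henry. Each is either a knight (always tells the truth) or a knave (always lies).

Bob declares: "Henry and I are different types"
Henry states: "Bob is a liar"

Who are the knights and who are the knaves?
Bob is a knight.
Henry is a knave.

Verification:
- Bob (knight) says "Henry and I are different types" - this is TRUE because Bob is a knight and Henry is a knave.
- Henry (knave) says "Bob is a liar" - this is FALSE (a lie) because Bob is a knight.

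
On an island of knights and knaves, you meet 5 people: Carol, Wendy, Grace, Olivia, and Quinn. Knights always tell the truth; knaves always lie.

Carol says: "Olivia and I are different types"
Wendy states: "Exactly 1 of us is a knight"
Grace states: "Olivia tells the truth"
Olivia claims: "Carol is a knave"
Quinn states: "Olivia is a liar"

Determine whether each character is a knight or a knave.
Carol is a knight.
Wendy is a knave.
Grace is a knave.
Olivia is a knave.
Quinn is a knight.

Verification:
- Carol (knight) says "Olivia and I are different types" - this is TRUE because Carol is a knight and Olivia is a knave.
- Wendy (knave) says "Exactly 1 of us is a knight" - this is FALSE (a lie) because there are 2 knights.
- Grace (knave) says "Olivia tells the truth" - this is FALSE (a lie) because Olivia is a knave.
- Olivia (knave) says "Carol is a knave" - this is FALSE (a lie) because Carol is a knight.
- Quinn (knight) says "Olivia is a liar" - this is TRUE because Olivia is a knave.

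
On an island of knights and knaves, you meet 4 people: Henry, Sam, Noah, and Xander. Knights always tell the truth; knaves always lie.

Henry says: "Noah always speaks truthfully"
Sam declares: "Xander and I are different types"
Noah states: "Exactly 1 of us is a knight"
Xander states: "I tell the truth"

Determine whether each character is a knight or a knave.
Henry is a knave.
Sam is a knave.
Noah is a knave.
Xander is a knave.

Verification:
- Henry (knave) says "Noah always speaks truthfully" - this is FALSE (a lie) because Noah is a knave.
- Sam (knave) says "Xander and I are different types" - this is FALSE (a lie) because Sam is a knave and Xander is a knave.
- Noah (knave) says "Exactly 1 of us is a knight" - this is FALSE (a lie) because there are 0 knights.
- Xander (knave) says "I tell the truth" - this is FALSE (a lie) because Xander is a knave.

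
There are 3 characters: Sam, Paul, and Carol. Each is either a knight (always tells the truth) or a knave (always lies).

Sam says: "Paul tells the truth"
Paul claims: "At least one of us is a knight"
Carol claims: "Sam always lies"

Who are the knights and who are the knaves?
Sam is a knight.
Paul is a knight.
Carol is a knave.

Verification:
- Sam (knight) says "Paul tells the truth" - this is TRUE because Paul is a knight.
- Paul (knight) says "At least one of us is a knight" - this is TRUE because Sam and Paul are knights.
- Carol (knave) says "Sam always lies" - this is FALSE (a lie) because Sam is a knight.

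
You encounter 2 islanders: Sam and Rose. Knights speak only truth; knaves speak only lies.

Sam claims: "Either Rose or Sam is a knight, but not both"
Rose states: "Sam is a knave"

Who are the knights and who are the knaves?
Sam is a knight.
Rose is a knave.

Verification:
- Sam (knight) says "Either Rose or Sam is a knight, but not both" - this is TRUE because Rose is a knave and Sam is a knight.
- Rose (knave) says "Sam is a knave" - this is FALSE (a lie) because Sam is a knight.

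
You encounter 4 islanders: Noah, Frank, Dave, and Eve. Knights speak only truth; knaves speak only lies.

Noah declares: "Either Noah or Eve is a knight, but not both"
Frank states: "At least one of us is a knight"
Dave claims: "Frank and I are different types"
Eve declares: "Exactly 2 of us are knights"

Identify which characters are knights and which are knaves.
Noah is a knave.
Frank is a knave.
Dave is a knave.
Eve is a knave.

Verification:
- Noah (knave) says "Either Noah or Eve is a knight, but not both" - this is FALSE (a lie) because Noah is a knave and Eve is a knave.
- Frank (knave) says "At least one of us is a knight" - this is FALSE (a lie) because no one is a knight.
- Dave (knave) says "Frank and I are different types" - this is FALSE (a lie) because Dave is a knave and Frank is a knave.
- Eve (knave) says "Exactly 2 of us are knights" - this is FALSE (a lie) because there are 0 knights.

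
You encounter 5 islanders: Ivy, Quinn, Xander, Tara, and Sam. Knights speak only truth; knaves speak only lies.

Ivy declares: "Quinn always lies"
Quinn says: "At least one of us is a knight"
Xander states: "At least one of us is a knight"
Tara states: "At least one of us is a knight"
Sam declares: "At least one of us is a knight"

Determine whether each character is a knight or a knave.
Ivy is a knave.
Quinn is a knight.
Xander is a knight.
Tara is a knight.
Sam is a knight.

Verification:
- Ivy (knave) says "Quinn always lies" - this is FALSE (a lie) because Quinn is a knight.
- Quinn (knight) says "At least one of us is a knight" - this is TRUE because Quinn, Xander, Tara, and Sam are knights.
- Xander (knight) says "At least one of us is a knight" - this is TRUE because Quinn, Xander, Tara, and Sam are knights.
- Tara (knight) says "At least one of us is a knight" - this is TRUE because Quinn, Xander, Tara, and Sam are knights.
- Sam (knight) says "At least one of us is a knight" - this is TRUE because Quinn, Xander, Tara, and Sam are knights.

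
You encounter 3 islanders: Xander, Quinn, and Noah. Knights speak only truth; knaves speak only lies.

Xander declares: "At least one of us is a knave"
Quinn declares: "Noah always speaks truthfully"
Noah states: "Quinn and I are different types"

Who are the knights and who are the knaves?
Xander is a knight.
Quinn is a knave.
Noah is a knave.

Verification:
- Xander (knight) says "At least one of us is a knave" - this is TRUE because Quinn and Noah are knaves.
- Quinn (knave) says "Noah always speaks truthfully" - this is FALSE (a lie) because Noah is a knave.
- Noah (knave) says "Quinn and I are different types" - this is FALSE (a lie) because Noah is a knave and Quinn is a knave.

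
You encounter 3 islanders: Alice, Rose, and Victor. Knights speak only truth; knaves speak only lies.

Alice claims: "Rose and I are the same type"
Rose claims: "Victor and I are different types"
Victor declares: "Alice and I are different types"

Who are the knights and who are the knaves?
Alice is a knave.
Rose is a knight.
Victor is a knave.

Verification:
- Alice (knave) says "Rose and I are the same type" - this is FALSE (a lie) because Alice is a knave and Rose is a knight.
- Rose (knight) says "Victor and I are different types" - this is TRUE because Rose is a knight and Victor is a knave.
- Victor (knave) says "Alice and I are different types" - this is FALSE (a lie) because Victor is a knave and Alice is a knave.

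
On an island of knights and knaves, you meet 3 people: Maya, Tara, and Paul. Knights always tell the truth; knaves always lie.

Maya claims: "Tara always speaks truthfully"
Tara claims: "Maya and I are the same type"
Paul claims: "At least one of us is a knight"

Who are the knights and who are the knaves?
Maya is a knight.
Tara is a knight.
Paul is a knight.

Verification:
- Maya (knight) says "Tara always speaks truthfully" - this is TRUE because Tara is a knight.
- Tara (knight) says "Maya and I are the same type" - this is TRUE because Tara is a knight and Maya is a knight.
- Paul (knight) says "At least one of us is a knight" - this is TRUE because Maya, Tara, and Paul are knights.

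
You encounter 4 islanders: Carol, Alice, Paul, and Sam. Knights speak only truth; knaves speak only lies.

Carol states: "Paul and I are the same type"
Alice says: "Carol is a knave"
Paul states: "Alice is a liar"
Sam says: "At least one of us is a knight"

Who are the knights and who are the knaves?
Carol is a knight.
Alice is a knave.
Paul is a knight.
Sam is a knight.

Verification:
- Carol (knight) says "Paul and I are the same type" - this is TRUE because Carol is a knight and Paul is a knight.
- Alice (knave) says "Carol is a knave" - this is FALSE (a lie) because Carol is a knight.
- Paul (knight) says "Alice is a liar" - this is TRUE because Alice is a knave.
- Sam (knight) says "At least one of us is a knight" - this is TRUE because Carol, Paul, and Sam are knights.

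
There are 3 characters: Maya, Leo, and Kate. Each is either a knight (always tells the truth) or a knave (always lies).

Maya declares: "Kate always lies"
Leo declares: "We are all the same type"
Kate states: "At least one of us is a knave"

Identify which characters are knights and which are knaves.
Maya is a knave.
Leo is a knave.
Kate is a knight.

Verification:
- Maya (knave) says "Kate always lies" - this is FALSE (a lie) because Kate is a knight.
- Leo (knave) says "We are all the same type" - this is FALSE (a lie) because Kate is a knight and Maya and Leo are knaves.
- Kate (knight) says "At least one of us is a knave" - this is TRUE because Maya and Leo are knaves.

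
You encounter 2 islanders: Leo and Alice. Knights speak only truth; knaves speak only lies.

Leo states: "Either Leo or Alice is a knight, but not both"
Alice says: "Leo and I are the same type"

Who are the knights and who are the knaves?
Leo is a knight.
Alice is a knave.

Verification:
- Leo (knight) says "Either Leo or Alice is a knight, but not both" - this is TRUE because Leo is a knight and Alice is a knave.
- Alice (knave) says "Leo and I are the same type" - this is FALSE (a lie) because Alice is a knave and Leo is a knight.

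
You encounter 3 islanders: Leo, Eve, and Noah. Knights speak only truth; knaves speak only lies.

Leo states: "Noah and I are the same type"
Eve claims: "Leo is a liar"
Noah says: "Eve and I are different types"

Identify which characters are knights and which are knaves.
Leo is a knight.
Eve is a knave.
Noah is a knight.

Verification:
- Leo (knight) says "Noah and I are the same type" - this is TRUE because Leo is a knight and Noah is a knight.
- Eve (knave) says "Leo is a liar" - this is FALSE (a lie) because Leo is a knight.
- Noah (knight) says "Eve and I are different types" - this is TRUE because Noah is a knight and Eve is a knave.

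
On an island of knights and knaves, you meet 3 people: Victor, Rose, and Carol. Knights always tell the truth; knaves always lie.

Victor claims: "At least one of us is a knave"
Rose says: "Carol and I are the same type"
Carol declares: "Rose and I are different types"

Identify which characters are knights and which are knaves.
Victor is a knight.
Rose is a knave.
Carol is a knight.

Verification:
- Victor (knight) says "At least one of us is a knave" - this is TRUE because Rose is a knave.
- Rose (knave) says "Carol and I are the same type" - this is FALSE (a lie) because Rose is a knave and Carol is a knight.
- Carol (knight) says "Rose and I are different types" - this is TRUE because Carol is a knight and Rose is a knave.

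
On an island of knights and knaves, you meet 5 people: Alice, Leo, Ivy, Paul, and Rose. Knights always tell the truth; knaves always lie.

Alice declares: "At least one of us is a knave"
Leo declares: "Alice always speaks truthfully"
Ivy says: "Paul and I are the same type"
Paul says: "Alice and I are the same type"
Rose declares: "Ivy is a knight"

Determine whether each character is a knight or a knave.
Alice is a knight.
Leo is a knight.
Ivy is a knave.
Paul is a knight.
Rose is a knave.

Verification:
- Alice (knight) says "At least one of us is a knave" - this is TRUE because Ivy and Rose are knaves.
- Leo (knight) says "Alice always speaks truthfully" - this is TRUE because Alice is a knight.
- Ivy (knave) says "Paul and I are the same type" - this is FALSE (a lie) because Ivy is a knave and Paul is a knight.
- Paul (knight) says "Alice and I are the same type" - this is TRUE because Paul is a knight and Alice is a knight.
- Rose (knave) says "Ivy is a knight" - this is FALSE (a lie) because Ivy is a knave.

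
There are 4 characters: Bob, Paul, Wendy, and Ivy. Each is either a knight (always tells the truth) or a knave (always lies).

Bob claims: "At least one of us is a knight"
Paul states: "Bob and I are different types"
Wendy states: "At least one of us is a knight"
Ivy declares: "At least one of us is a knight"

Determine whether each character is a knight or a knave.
Bob is a knave.
Paul is a knave.
Wendy is a knave.
Ivy is a knave.

Verification:
- Bob (knave) says "At least one of us is a knight" - this is FALSE (a lie) because no one is a knight.
- Paul (knave) says "Bob and I are different types" - this is FALSE (a lie) because Paul is a knave and Bob is a knave.
- Wendy (knave) says "At least one of us is a knight" - this is FALSE (a lie) because no one is a knight.
- Ivy (knave) says "At least one of us is a knight" - this is FALSE (a lie) because no one is a knight.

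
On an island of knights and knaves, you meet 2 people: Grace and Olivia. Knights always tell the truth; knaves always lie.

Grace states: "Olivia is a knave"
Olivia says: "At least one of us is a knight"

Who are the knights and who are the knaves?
Grace is a knave.
Olivia is a knight.

Verification:
- Grace (knave) says "Olivia is a knave" - this is FALSE (a lie) because Olivia is a knight.
- Olivia (knight) says "At least one of us is a knight" - this is TRUE because Olivia is a knight.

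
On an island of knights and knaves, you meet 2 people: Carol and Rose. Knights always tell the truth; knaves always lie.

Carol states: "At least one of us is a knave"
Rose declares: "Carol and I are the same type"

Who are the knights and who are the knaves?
Carol is a knight.
Rose is a knave.

Verification:
- Carol (knight) says "At least one of us is a knave" - this is TRUE because Rose is a knave.
- Rose (knave) says "Carol and I are the same type" - this is FALSE (a lie) because Rose is a knave and Carol is a knight.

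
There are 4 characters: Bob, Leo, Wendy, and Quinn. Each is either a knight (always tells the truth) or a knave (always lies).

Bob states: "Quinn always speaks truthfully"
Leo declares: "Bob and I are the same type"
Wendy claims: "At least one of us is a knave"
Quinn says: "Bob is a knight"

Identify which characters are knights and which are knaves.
Bob is a knight.
Leo is a knave.
Wendy is a knight.
Quinn is a knight.

Verification:
- Bob (knight) says "Quinn always speaks truthfully" - this is TRUE because Quinn is a knight.
- Leo (knave) says "Bob and I are the same type" - this is FALSE (a lie) because Leo is a knave and Bob is a knight.
- Wendy (knight) says "At least one of us is a knave" - this is TRUE because Leo is a knave.
- Quinn (knight) says "Bob is a knight" - this is TRUE because Bob is a knight.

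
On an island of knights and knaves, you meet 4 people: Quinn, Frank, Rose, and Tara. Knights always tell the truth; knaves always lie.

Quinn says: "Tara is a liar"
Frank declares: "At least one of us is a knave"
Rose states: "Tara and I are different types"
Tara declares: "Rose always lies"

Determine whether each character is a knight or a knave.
Quinn is a knight.
Frank is a knight.
Rose is a knight.
Tara is a knave.

Verification:
- Quinn (knight) says "Tara is a liar" - this is TRUE because Tara is a knave.
- Frank (knight) says "At least one of us is a knave" - this is TRUE because Tara is a knave.
- Rose (knight) says "Tara and I are different types" - this is TRUE because Rose is a knight and Tara is a knave.
- Tara (knave) says "Rose always lies" - this is FALSE (a lie) because Rose is a knight.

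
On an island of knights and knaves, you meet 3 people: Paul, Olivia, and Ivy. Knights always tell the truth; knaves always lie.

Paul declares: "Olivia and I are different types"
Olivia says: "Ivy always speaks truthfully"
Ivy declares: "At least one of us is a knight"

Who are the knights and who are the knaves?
Paul is a knave.
Olivia is a knave.
Ivy is a knave.

Verification:
- Paul (knave) says "Olivia and I are different types" - this is FALSE (a lie) because Paul is a knave and Olivia is a knave.
- Olivia (knave) says "Ivy always speaks truthfully" - this is FALSE (a lie) because Ivy is a knave.
- Ivy (knave) says "At least one of us is a knight" - this is FALSE (a lie) because no one is a knight.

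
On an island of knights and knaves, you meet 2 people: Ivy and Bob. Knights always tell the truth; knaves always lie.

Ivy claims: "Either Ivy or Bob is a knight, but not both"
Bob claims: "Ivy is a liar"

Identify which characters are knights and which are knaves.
Ivy is a knight.
Bob is a knave.

Verification:
- Ivy (knight) says "Either Ivy or Bob is a knight, but not both" - this is TRUE because Ivy is a knight and Bob is a knave.
- Bob (knave) says "Ivy is a liar" - this is FALSE (a lie) because Ivy is a knight.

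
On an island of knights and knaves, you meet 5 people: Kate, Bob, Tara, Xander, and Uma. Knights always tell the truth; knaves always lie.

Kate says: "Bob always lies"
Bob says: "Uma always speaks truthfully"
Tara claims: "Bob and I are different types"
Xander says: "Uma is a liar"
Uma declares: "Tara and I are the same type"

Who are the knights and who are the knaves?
Kate is a knight.
Bob is a knave.
Tara is a knight.
Xander is a knight.
Uma is a knave.

Verification:
- Kate (knight) says "Bob always lies" - this is TRUE because Bob is a knave.
- Bob (knave) says "Uma always speaks truthfully" - this is FALSE (a lie) because Uma is a knave.
- Tara (knight) says "Bob and I are different types" - this is TRUE because Tara is a knight and Bob is a knave.
- Xander (knight) says "Uma is a liar" - this is TRUE because Uma is a knave.
- Uma (knave) says "Tara and I are the same type" - this is FALSE (a lie) because Uma is a knave and Tara is a knight.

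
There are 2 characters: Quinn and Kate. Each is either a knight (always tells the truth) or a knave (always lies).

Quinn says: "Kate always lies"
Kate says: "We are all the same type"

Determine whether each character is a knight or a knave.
Quinn is a knight.
Kate is a knave.

Verification:
- Quinn (knight) says "Kate always lies" - this is TRUE because Kate is a knave.
- Kate (knave) says "We are all the same type" - this is FALSE (a lie) because Quinn is a knight and Kate is a knave.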